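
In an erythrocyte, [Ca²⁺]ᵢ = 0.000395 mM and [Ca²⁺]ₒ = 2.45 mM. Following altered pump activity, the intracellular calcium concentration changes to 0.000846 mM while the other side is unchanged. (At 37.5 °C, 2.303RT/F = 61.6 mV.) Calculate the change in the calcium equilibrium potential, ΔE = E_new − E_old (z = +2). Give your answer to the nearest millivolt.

-10 mV

E_old = (61.6/2)·log₁₀(2.45/0.000395) = 116.81 mV
E_new = (61.6/2)·log₁₀(2.45/0.000846) = 106.62 mV
ΔE = 106.62 − (116.81) = -10.19 mV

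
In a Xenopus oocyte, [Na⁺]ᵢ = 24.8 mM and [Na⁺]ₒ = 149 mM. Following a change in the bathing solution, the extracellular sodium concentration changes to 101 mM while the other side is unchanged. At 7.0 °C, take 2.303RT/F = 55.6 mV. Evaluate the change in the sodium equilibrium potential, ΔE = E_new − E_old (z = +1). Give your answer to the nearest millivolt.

E_old = (55.6/1)·log₁₀(149/24.8) = 43.30 mV
E_new = (55.6/1)·log₁₀(101/24.8) = 33.91 mV
ΔE = 33.91 − (43.30) = -9.39 mV

-9 mV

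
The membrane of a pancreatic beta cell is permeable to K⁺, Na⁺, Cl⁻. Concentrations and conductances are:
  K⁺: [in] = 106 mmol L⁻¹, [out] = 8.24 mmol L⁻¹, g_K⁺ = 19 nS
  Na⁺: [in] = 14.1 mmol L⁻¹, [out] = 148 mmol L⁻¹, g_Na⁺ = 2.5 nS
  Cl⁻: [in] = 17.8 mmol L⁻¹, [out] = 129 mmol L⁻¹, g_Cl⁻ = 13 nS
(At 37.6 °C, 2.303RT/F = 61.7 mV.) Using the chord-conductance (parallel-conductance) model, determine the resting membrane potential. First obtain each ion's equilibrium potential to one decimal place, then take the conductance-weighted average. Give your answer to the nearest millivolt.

-53 mV

E_K⁺ = (61.7/1)·log₁₀(8.24/106) = -68.4 mV
E_Na⁺ = (61.7/1)·log₁₀(148/14.1) = 63.0 mV
E_Cl⁻ = (61.7/-1)·log₁₀(129/17.8) = -53.1 mV
Vm = (Σ gᵢEᵢ)/(Σ gᵢ) = (19·-68.4 + 2.5·63.0 + 13·-53.1) / (19 + 2.5 + 13)
= -1832.40 / 34.5 = -53.11 mV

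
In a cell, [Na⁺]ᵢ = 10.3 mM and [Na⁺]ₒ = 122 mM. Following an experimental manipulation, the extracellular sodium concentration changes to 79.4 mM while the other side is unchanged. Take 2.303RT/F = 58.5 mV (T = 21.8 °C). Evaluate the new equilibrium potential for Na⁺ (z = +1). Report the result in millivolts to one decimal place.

After the shift: [Na⁺]_out = 79.4, [Na⁺]_in = 10.3 mM.
E_new = (58.5/1)·log₁₀(79.4/10.3) = 58.50 · (0.8870) = 51.89 mV

51.9 mV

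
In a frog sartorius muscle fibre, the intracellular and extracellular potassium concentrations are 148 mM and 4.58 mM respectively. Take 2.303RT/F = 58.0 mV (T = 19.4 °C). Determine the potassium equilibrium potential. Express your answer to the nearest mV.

E = (58.0/z) · log₁₀([K⁺]_out/[K⁺]_in) with z = +1.
= (58.0/1) · log₁₀(4.58/148) = 58.00 · log₁₀(0.03095)
= 58.00 · (-1.5094) = -87.54 mV

-88 mV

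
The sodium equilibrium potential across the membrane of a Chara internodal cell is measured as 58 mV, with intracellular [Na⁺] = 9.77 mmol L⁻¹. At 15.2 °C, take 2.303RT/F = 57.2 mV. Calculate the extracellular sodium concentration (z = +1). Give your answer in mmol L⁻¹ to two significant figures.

100 mmol L⁻¹

Nernst: E = (57.2/1) · log₁₀([out]/[in]), so log₁₀([out]/[in]) = 58.0 × 1 / 57.2 = 1.0140.
[out]/[in] = 10^(1.0140) = 10.33.
[out] = 10.33 × 9.77 = 100.9 mmol L⁻¹.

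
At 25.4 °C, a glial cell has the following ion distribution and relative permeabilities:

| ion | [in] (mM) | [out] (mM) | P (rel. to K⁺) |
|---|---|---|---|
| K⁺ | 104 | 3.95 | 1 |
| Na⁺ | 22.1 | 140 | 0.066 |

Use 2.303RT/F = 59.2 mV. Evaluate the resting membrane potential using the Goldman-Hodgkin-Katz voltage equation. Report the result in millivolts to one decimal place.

-53.4 mV

Vm = 59.2 · log₁₀[(Σ P·[cation]ₒ + Σ P·[anion]ᵢ) / (Σ P·[cation]ᵢ + Σ P·[anion]ₒ)]
Numerator = 1×3.95 + 0.066×140 = 13.19
Denominator = 1×104 + 0.066×22.1 = 105.5
Vm = 59.2 · log₁₀(0.12507) = 59.2 × (-0.9028) = -53.45 mV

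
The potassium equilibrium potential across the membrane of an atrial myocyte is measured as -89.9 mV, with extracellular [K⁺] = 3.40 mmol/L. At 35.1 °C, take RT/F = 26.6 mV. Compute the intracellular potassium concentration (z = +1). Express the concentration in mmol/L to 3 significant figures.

Nernst: E = (26.6/1) · ln([out]/[in]), so ln([out]/[in]) = -89.9 × 1 / 26.6 = -3.3797.
[out]/[in] = e^(-3.3797) = 0.03406.
[in] = 3.40 / 0.03406 = 99.83 mmol/L.

99.8 mmol/L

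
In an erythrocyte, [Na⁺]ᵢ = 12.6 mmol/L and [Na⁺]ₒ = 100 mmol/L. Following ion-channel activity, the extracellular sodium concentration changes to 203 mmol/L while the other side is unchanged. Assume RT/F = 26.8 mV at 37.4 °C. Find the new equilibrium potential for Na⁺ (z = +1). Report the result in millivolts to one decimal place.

74.5 mV

After the shift: [Na⁺]_out = 203, [Na⁺]_in = 12.6 mmol/L.
E_new = (26.8/1)·ln(203/12.6) = 26.80 · (2.7795) = 74.49 mV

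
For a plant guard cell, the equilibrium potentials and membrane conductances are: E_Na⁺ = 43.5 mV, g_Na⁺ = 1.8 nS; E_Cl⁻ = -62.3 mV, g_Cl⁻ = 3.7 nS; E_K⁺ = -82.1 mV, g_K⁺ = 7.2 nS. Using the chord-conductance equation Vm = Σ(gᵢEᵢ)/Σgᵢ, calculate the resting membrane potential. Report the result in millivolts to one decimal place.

-58.5 mV

Σ gᵢEᵢ = 1.8·(43.5) + 3.7·(-62.3) + 7.2·(-82.1) = -743.33
Σ gᵢ = 1.8 + 3.7 + 7.2 = 12.7
Vm = -743.33 / 12.7 = -58.53 mV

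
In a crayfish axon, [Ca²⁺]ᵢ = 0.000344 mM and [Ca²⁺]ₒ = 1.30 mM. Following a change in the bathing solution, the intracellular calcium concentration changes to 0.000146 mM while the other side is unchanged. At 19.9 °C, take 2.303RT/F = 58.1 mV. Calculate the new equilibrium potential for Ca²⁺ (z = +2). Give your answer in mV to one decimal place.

After the shift: [Ca²⁺]_out = 1.30, [Ca²⁺]_in = 0.000146 mM.
E_new = (58.1/2)·log₁₀(1.30/0.000146) = 29.05 · (3.9496) = 114.74 mV

114.7 mV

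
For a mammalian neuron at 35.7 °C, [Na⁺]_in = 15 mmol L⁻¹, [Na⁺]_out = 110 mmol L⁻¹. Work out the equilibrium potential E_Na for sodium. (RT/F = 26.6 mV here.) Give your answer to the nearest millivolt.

E = (26.6/z) · ln([Na⁺]_out/[Na⁺]_in) with z = +1.
= (26.6/1) · ln(110/15) = 26.60 · ln(7.333)
= 26.60 · (1.9924) = 53.00 mV

53 mV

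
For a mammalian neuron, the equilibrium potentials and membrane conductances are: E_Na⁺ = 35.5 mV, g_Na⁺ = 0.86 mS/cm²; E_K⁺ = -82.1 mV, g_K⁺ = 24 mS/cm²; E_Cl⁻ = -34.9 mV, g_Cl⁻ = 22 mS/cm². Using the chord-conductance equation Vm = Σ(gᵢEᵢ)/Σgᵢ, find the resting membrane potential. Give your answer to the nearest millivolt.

-58 mV

Σ gᵢEᵢ = 0.86·(35.5) + 24·(-82.1) + 22·(-34.9) = -2707.67
Σ gᵢ = 0.86 + 24 + 22 = 46.86
Vm = -2707.67 / 46.86 = -57.78 mV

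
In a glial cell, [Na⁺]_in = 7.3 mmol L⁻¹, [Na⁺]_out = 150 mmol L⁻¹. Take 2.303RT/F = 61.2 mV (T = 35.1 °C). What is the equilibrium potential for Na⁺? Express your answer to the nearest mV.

E = (61.2/z) · log₁₀([Na⁺]_out/[Na⁺]_in) with z = +1.
= (61.2/1) · log₁₀(150/7.3) = 61.20 · log₁₀(20.55)
= 61.20 · (1.3128) = 80.34 mV

80 mV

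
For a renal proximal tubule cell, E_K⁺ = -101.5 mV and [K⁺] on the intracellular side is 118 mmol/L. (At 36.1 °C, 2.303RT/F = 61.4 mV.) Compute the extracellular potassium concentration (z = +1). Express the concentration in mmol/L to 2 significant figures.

Nernst: E = (61.4/1) · log₁₀([out]/[in]), so log₁₀([out]/[in]) = -101.5 × 1 / 61.4 = -1.6531.
[out]/[in] = 10^(-1.6531) = 0.02223.
[out] = 0.02223 × 118 = 2.623 mmol/L.

2.6 mmol/L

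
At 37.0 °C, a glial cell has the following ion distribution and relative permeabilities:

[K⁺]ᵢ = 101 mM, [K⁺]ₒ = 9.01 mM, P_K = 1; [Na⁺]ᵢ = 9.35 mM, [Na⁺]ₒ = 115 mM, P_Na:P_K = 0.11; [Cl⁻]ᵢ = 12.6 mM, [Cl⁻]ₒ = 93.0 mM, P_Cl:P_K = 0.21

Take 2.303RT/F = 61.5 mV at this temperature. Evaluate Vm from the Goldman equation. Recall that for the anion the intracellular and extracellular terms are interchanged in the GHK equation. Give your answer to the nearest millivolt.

-43 mV

Vm = 61.5 · log₁₀[(Σ P·[cation]ₒ + Σ P·[anion]ᵢ) / (Σ P·[cation]ᵢ + Σ P·[anion]ₒ)]
Numerator = 1×9.01 + 0.11×115 + 0.21×12.6 = 24.31
Denominator = 1×101 + 0.11×9.35 + 0.21×93.0 = 121.6
Vm = 61.5 · log₁₀(0.19995) = 61.5 × (-0.6991) = -42.99 mV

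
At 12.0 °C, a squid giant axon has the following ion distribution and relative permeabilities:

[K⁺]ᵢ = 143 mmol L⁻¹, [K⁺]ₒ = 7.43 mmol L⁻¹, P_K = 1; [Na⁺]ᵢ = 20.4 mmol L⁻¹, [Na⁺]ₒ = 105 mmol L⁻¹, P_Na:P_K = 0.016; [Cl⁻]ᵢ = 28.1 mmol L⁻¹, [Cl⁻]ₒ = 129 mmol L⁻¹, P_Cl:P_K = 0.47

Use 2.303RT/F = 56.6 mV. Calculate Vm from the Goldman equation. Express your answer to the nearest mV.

Vm = 56.6 · log₁₀[(Σ P·[cation]ₒ + Σ P·[anion]ᵢ) / (Σ P·[cation]ᵢ + Σ P·[anion]ₒ)]
Numerator = 1×7.43 + 0.016×105 + 0.47×28.1 = 22.32
Denominator = 1×143 + 0.016×20.4 + 0.47×129 = 204
Vm = 56.6 · log₁₀(0.10942) = 56.6 × (-0.9609) = -54.39 mV

-54 mV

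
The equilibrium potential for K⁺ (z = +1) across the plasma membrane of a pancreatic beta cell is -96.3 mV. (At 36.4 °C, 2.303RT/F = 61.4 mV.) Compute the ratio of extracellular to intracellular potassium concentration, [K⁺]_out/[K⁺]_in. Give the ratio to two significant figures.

0.027

log₁₀([out]/[in]) = E·z/(61.4) = -96.3 × 1 / 61.4 = -1.5684
[out]/[in] = 10^(-1.5684) = 0.02701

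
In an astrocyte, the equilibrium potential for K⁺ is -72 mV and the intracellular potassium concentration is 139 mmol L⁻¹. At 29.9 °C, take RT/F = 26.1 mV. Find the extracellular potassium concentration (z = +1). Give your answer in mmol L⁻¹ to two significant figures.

8.8 mmol L⁻¹

Nernst: E = (26.1/1) · ln([out]/[in]), so ln([out]/[in]) = -72.0 × 1 / 26.1 = -2.7586.
[out]/[in] = e^(-2.7586) = 0.06338.
[out] = 0.06338 × 139 = 8.81 mmol L⁻¹.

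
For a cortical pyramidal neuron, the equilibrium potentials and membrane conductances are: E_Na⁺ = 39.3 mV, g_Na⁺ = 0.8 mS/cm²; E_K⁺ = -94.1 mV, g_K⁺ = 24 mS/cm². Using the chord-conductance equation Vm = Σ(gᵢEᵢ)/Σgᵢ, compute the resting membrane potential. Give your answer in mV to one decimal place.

-89.8 mV

Σ gᵢEᵢ = 0.8·(39.3) + 24·(-94.1) = -2226.96
Σ gᵢ = 0.8 + 24 = 24.8
Vm = -2226.96 / 24.8 = -89.80 mV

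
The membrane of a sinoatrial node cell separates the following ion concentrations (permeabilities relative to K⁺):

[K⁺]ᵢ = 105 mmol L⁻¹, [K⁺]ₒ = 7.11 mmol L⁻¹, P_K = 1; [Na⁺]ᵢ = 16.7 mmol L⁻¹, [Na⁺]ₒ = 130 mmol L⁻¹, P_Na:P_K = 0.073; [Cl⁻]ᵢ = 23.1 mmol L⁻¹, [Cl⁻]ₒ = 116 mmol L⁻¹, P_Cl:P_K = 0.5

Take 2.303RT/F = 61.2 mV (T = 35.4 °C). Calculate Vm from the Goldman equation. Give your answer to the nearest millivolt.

Vm = 61.2 · log₁₀[(Σ P·[cation]ₒ + Σ P·[anion]ᵢ) / (Σ P·[cation]ᵢ + Σ P·[anion]ₒ)]
Numerator = 1×7.11 + 0.073×130 + 0.5×23.1 = 28.15
Denominator = 1×105 + 0.073×16.7 + 0.5×116 = 164.2
Vm = 61.2 · log₁₀(0.17142) = 61.2 × (-0.7659) = -46.88 mV

-47 mV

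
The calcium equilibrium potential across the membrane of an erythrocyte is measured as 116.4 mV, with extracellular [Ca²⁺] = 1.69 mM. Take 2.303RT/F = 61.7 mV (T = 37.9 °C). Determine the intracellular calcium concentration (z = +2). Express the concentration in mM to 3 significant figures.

0.000285 mM

Nernst: E = (61.7/2) · log₁₀([out]/[in]), so log₁₀([out]/[in]) = 116.4 × 2 / 61.7 = 3.7731.
[out]/[in] = 10^(3.7731) = 5931.
[in] = 1.69 / 5931 = 0.000285 mM.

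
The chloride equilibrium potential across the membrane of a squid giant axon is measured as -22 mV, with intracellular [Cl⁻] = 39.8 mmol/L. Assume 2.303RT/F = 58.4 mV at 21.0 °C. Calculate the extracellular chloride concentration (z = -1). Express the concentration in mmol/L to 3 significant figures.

94.8 mmol/L

Nernst: E = (58.4/-1) · log₁₀([out]/[in]), so log₁₀([out]/[in]) = -22.0 × -1 / 58.4 = 0.3767.
[out]/[in] = 10^(0.3767) = 2.381.
[out] = 2.381 × 39.8 = 94.75 mmol/L.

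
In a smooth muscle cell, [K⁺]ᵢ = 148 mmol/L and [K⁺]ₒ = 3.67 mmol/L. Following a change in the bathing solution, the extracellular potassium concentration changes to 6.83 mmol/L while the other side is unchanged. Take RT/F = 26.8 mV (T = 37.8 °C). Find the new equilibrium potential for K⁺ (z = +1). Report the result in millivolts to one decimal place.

After the shift: [K⁺]_out = 6.83, [K⁺]_in = 148 mmol/L.
E_new = (26.8/1)·ln(6.83/148) = 26.80 · (-3.0759) = -82.43 mV

-82.4 mV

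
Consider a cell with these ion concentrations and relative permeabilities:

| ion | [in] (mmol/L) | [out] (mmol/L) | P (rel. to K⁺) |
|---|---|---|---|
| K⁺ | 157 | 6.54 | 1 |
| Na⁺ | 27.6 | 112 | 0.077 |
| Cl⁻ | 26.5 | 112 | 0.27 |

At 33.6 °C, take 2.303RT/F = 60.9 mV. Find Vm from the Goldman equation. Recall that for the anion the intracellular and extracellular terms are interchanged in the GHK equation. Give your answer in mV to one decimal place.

-56.6 mV

Vm = 60.9 · log₁₀[(Σ P·[cation]ₒ + Σ P·[anion]ᵢ) / (Σ P·[cation]ᵢ + Σ P·[anion]ₒ)]
Numerator = 1×6.54 + 0.077×112 + 0.27×26.5 = 22.32
Denominator = 1×157 + 0.077×27.6 + 0.27×112 = 189.4
Vm = 60.9 · log₁₀(0.11786) = 60.9 × (-0.9286) = -56.55 mV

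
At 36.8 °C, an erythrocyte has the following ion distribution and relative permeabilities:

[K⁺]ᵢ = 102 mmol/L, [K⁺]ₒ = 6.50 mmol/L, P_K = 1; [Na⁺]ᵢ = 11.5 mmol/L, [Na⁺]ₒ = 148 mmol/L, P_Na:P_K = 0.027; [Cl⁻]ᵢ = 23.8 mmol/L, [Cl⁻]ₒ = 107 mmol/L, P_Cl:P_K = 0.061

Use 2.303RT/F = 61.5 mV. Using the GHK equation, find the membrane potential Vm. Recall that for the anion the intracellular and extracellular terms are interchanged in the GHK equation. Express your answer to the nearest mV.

Vm = 61.5 · log₁₀[(Σ P·[cation]ₒ + Σ P·[anion]ᵢ) / (Σ P·[cation]ᵢ + Σ P·[anion]ₒ)]
Numerator = 1×6.50 + 0.027×148 + 0.061×23.8 = 11.95
Denominator = 1×102 + 0.027×11.5 + 0.061×107 = 108.8
Vm = 61.5 · log₁₀(0.10978) = 61.5 × (-0.9595) = -59.01 mV

-59 mV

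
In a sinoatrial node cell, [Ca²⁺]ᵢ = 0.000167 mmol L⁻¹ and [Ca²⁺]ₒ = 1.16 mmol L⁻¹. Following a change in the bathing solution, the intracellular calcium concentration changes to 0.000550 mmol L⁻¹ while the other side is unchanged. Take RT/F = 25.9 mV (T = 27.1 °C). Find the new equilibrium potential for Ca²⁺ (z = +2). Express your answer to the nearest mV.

99 mV

After the shift: [Ca²⁺]_out = 1.16, [Ca²⁺]_in = 0.000550 mmol L⁻¹.
E_new = (25.9/2)·ln(1.16/0.000550) = 12.95 · (7.6540) = 99.12 mV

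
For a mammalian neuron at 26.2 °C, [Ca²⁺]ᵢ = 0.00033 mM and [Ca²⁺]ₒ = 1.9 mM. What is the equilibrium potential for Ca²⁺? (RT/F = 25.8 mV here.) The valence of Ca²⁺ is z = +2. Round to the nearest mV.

E = (25.8/z) · ln([Ca²⁺]_out/[Ca²⁺]_in) with z = +2.
= (25.8/2) · ln(1.9/0.00033) = 12.90 · ln(5758)
= 12.90 · (8.6583) = 111.69 mV

112 mV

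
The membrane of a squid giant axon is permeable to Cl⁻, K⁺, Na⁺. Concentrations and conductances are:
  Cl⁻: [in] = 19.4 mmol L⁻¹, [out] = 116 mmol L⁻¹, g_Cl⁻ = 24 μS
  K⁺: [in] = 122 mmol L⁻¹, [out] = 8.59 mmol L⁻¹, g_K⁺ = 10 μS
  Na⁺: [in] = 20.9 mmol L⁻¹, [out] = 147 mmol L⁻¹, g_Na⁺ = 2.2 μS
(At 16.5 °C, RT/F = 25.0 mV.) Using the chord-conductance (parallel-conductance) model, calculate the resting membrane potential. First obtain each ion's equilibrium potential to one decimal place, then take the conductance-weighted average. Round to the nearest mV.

-45 mV

E_Cl⁻ = (25.0/-1)·ln(116/19.4) = -44.7 mV
E_K⁺ = (25.0/1)·ln(8.59/122) = -66.3 mV
E_Na⁺ = (25.0/1)·ln(147/20.9) = 48.8 mV
Vm = (Σ gᵢEᵢ)/(Σ gᵢ) = (24·-44.7 + 10·-66.3 + 2.2·48.8) / (24 + 10 + 2.2)
= -1628.44 / 36.2 = -44.98 mV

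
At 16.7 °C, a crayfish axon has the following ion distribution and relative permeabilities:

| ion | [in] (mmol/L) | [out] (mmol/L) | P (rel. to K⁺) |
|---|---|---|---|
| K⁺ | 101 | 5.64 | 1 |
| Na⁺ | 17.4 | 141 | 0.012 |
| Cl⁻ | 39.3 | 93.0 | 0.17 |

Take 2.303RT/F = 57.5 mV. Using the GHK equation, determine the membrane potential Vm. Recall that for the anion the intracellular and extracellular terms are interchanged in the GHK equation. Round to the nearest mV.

-53 mV

Vm = 57.5 · log₁₀[(Σ P·[cation]ₒ + Σ P·[anion]ᵢ) / (Σ P·[cation]ᵢ + Σ P·[anion]ₒ)]
Numerator = 1×5.64 + 0.012×141 + 0.17×39.3 = 14.01
Denominator = 1×101 + 0.012×17.4 + 0.17×93.0 = 117
Vm = 57.5 · log₁₀(0.11975) = 57.5 × (-0.9217) = -53.00 mV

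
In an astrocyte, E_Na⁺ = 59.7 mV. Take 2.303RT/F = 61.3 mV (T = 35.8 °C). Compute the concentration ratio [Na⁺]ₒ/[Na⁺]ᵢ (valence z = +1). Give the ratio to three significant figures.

9.42

log₁₀([out]/[in]) = E·z/(61.3) = 59.7 × 1 / 61.3 = 0.9739
[out]/[in] = 10^(0.9739) = 9.417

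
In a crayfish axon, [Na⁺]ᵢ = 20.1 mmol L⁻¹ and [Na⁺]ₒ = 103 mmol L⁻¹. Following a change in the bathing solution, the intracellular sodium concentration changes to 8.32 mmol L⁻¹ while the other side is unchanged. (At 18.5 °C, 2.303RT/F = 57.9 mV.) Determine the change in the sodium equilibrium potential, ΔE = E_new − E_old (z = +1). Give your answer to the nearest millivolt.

E_old = (57.9/1)·log₁₀(103/20.1) = 41.09 mV
E_new = (57.9/1)·log₁₀(103/8.32) = 63.27 mV
ΔE = 63.27 − (41.09) = 22.18 mV

22 mV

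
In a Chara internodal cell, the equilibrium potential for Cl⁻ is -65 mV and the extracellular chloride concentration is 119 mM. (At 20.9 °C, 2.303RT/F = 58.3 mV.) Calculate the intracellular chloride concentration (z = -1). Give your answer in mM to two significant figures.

9.1 mM

Nernst: E = (58.3/-1) · log₁₀([out]/[in]), so log₁₀([out]/[in]) = -65.0 × -1 / 58.3 = 1.1149.
[out]/[in] = 10^(1.1149) = 13.03.
[in] = 119 / 13.03 = 9.133 mM.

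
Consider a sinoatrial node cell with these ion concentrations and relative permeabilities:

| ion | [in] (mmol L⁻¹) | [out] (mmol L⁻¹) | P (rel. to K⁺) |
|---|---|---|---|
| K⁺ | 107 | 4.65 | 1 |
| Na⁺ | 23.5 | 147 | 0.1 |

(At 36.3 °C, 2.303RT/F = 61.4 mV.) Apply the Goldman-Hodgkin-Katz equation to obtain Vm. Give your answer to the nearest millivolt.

Vm = 61.4 · log₁₀[(Σ P·[cation]ₒ + Σ P·[anion]ᵢ) / (Σ P·[cation]ᵢ + Σ P·[anion]ₒ)]
Numerator = 1×4.65 + 0.1×147 = 19.35
Denominator = 1×107 + 0.1×23.5 = 109.3
Vm = 61.4 · log₁₀(0.17695) = 61.4 × (-0.7521) = -46.18 mV

-46 mV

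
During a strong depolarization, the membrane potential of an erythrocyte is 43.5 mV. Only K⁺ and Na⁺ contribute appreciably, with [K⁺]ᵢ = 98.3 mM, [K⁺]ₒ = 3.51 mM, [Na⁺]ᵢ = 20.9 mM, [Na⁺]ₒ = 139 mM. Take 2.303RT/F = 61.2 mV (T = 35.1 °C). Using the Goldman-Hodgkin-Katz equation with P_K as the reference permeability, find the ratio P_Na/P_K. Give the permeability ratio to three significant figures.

15.9

Let α = P_Na/P_K. GHK: Vm = 61.2·log₁₀[(Kₒ + α·Naₒ)/(Kᵢ + α·Naᵢ)].
10^(Vm/61.2) = 10^(43.5/61.2) = 5.1379
So 5.1379·(Kᵢ + α·Naᵢ) = Kₒ + α·Naₒ → α = (5.1379·98.3 − 3.51) / (139.0 − 5.1379·20.9)
α = (505.1 − 3.51) / (139.0 − 107.4) = 501.5/31.62 = 15.86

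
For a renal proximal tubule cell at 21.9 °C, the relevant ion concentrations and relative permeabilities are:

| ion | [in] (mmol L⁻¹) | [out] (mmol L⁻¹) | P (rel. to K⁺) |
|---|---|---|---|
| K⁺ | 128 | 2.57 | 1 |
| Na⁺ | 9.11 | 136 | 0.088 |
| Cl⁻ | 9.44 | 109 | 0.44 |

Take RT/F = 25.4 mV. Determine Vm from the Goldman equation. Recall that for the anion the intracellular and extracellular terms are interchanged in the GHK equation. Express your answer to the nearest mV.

-57 mV

Vm = 25.4 · ln[(Σ P·[cation]ₒ + Σ P·[anion]ᵢ) / (Σ P·[cation]ᵢ + Σ P·[anion]ₒ)]
Numerator = 1×2.57 + 0.088×136 + 0.44×9.44 = 18.69
Denominator = 1×128 + 0.088×9.11 + 0.44×109 = 176.8
Vm = 25.4 · ln(0.10574) = 25.4 × (-2.2467) = -57.07 mV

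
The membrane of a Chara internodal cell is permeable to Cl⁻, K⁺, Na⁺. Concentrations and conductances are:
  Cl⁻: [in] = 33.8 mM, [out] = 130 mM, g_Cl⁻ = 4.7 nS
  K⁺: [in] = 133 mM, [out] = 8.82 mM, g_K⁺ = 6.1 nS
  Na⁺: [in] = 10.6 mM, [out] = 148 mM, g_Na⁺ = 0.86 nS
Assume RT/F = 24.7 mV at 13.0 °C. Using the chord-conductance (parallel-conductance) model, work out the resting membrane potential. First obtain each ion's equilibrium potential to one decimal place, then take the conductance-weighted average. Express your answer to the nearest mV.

-44 mV

E_Cl⁻ = (24.7/-1)·ln(130/33.8) = -33.3 mV
E_K⁺ = (24.7/1)·ln(8.82/133) = -67.0 mV
E_Na⁺ = (24.7/1)·ln(148/10.6) = 65.1 mV
Vm = (Σ gᵢEᵢ)/(Σ gᵢ) = (4.7·-33.3 + 6.1·-67.0 + 0.86·65.1) / (4.7 + 6.1 + 0.86)
= -509.22 / 11.66 = -43.67 mV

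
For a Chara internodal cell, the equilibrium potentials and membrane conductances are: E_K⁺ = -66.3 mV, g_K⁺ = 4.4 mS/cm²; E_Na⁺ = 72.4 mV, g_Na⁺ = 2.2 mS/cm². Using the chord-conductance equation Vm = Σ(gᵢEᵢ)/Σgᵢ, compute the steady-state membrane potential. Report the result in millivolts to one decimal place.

Σ gᵢEᵢ = 4.4·(-66.3) + 2.2·(72.4) = -132.44
Σ gᵢ = 4.4 + 2.2 = 6.6
Vm = -132.44 / 6.6 = -20.07 mV

-20.1 mV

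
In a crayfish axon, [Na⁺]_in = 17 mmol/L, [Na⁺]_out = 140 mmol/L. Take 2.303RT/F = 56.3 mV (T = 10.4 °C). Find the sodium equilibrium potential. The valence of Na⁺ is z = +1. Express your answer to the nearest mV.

52 mV

E = (56.3/z) · log₁₀([Na⁺]_out/[Na⁺]_in) with z = +1.
= (56.3/1) · log₁₀(140/17) = 56.30 · log₁₀(8.235)
= 56.30 · (0.9157) = 51.55 mV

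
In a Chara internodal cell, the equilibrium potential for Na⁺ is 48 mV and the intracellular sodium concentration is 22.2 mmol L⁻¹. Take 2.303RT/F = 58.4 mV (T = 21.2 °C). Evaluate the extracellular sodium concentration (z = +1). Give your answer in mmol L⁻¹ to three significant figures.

Nernst: E = (58.4/1) · log₁₀([out]/[in]), so log₁₀([out]/[in]) = 48.0 × 1 / 58.4 = 0.8219.
[out]/[in] = 10^(0.8219) = 6.636.
[out] = 6.636 × 22.2 = 147.3 mmol L⁻¹.

147 mmol L⁻¹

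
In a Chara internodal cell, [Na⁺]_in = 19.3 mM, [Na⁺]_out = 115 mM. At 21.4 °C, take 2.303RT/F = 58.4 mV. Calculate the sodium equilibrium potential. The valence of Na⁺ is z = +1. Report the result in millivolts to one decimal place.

45.3 mV

E = (58.4/z) · log₁₀([Na⁺]_out/[Na⁺]_in) with z = +1.
= (58.4/1) · log₁₀(115/19.3) = 58.40 · log₁₀(5.959)
= 58.40 · (0.7751) = 45.27 mV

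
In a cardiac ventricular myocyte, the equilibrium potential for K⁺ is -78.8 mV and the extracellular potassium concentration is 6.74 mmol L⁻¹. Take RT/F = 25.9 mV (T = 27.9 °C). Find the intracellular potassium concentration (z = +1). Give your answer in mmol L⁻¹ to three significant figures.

141 mmol L⁻¹

Nernst: E = (25.9/1) · ln([out]/[in]), so ln([out]/[in]) = -78.8 × 1 / 25.9 = -3.0425.
[out]/[in] = e^(-3.0425) = 0.04772.
[in] = 6.74 / 0.04772 = 141.2 mmol L⁻¹.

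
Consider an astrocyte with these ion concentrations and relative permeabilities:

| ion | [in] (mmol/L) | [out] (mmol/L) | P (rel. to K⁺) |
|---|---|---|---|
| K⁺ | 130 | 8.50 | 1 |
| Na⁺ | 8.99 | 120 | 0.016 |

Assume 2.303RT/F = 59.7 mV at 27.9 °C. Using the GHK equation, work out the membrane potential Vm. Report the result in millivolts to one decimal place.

Vm = 59.7 · log₁₀[(Σ P·[cation]ₒ + Σ P·[anion]ᵢ) / (Σ P·[cation]ᵢ + Σ P·[anion]ₒ)]
Numerator = 1×8.50 + 0.016×120 = 10.42
Denominator = 1×130 + 0.016×8.99 = 130.1
Vm = 59.7 · log₁₀(0.080065) = 59.7 × (-1.0966) = -65.46 mV

-65.5 mV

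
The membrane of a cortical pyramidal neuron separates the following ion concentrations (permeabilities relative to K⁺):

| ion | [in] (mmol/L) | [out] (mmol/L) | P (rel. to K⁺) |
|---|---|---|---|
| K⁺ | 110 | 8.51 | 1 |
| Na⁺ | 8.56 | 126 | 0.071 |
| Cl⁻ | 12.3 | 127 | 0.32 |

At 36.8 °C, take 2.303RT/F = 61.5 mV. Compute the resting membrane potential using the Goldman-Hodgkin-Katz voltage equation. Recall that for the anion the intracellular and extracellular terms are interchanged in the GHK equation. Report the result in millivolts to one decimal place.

Vm = 61.5 · log₁₀[(Σ P·[cation]ₒ + Σ P·[anion]ᵢ) / (Σ P·[cation]ᵢ + Σ P·[anion]ₒ)]
Numerator = 1×8.51 + 0.071×126 + 0.32×12.3 = 21.39
Denominator = 1×110 + 0.071×8.56 + 0.32×127 = 151.2
Vm = 61.5 · log₁₀(0.14144) = 61.5 × (-0.8494) = -52.24 mV

-52.2 mV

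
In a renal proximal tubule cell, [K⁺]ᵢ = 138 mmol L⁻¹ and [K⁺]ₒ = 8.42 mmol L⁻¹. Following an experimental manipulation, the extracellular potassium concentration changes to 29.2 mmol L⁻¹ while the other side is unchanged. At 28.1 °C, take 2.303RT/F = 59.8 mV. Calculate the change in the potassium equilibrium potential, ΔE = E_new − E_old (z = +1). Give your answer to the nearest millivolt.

32 mV

E_old = (59.8/1)·log₁₀(8.42/138) = -72.63 mV
E_new = (59.8/1)·log₁₀(29.2/138) = -40.33 mV
ΔE = -40.33 − (-72.63) = 32.30 mV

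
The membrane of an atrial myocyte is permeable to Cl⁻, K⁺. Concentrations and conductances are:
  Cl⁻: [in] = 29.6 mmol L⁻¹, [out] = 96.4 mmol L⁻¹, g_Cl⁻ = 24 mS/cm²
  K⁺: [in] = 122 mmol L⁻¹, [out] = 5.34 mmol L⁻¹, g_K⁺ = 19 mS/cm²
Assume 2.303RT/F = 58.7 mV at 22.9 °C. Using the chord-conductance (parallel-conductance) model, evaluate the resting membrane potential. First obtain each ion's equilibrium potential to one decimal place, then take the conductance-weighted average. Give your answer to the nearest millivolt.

E_Cl⁻ = (58.7/-1)·log₁₀(96.4/29.6) = -30.1 mV
E_K⁺ = (58.7/1)·log₁₀(5.34/122) = -79.8 mV
Vm = (Σ gᵢEᵢ)/(Σ gᵢ) = (24·-30.1 + 19·-79.8) / (24 + 19)
= -2238.60 / 43 = -52.06 mV

-52 mV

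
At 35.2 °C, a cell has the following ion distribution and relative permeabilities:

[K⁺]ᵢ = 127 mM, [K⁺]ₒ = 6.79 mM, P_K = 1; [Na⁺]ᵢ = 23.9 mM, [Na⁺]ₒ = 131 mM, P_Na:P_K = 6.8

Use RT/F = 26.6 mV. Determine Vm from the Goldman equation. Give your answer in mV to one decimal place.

30.1 mV

Vm = 26.6 · ln[(Σ P·[cation]ₒ + Σ P·[anion]ᵢ) / (Σ P·[cation]ᵢ + Σ P·[anion]ₒ)]
Numerator = 1×6.79 + 6.8×131 = 897.6
Denominator = 1×127 + 6.8×23.9 = 289.5
Vm = 26.6 · ln(3.1003) = 26.6 × (1.1315) = 30.10 mV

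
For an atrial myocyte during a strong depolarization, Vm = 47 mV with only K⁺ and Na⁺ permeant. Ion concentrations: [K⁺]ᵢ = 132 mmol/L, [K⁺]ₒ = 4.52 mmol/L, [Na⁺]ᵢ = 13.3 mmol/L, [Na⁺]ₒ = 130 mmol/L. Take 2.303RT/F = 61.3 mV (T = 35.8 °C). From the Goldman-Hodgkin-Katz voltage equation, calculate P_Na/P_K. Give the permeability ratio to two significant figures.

Let α = P_Na/P_K. GHK: Vm = 61.3·log₁₀[(Kₒ + α·Naₒ)/(Kᵢ + α·Naᵢ)].
10^(Vm/61.3) = 10^(47.0/61.3) = 5.8441
So 5.8441·(Kᵢ + α·Naᵢ) = Kₒ + α·Naₒ → α = (5.8441·132.0 − 4.52) / (130.0 − 5.8441·13.3)
α = (771.4 − 4.52) / (130.0 − 77.73) = 766.9/52.27 = 14.67

15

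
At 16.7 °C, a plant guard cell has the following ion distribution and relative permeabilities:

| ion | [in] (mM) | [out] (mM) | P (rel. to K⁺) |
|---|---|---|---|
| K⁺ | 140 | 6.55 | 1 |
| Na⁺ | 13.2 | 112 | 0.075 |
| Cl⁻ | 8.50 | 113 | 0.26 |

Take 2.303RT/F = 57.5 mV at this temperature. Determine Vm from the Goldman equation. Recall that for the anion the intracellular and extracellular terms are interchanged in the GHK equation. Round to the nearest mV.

Vm = 57.5 · log₁₀[(Σ P·[cation]ₒ + Σ P·[anion]ᵢ) / (Σ P·[cation]ᵢ + Σ P·[anion]ₒ)]
Numerator = 1×6.55 + 0.075×112 + 0.26×8.50 = 17.16
Denominator = 1×140 + 0.075×13.2 + 0.26×113 = 170.4
Vm = 57.5 · log₁₀(0.10072) = 57.5 × (-0.9969) = -57.32 mV

-57 mV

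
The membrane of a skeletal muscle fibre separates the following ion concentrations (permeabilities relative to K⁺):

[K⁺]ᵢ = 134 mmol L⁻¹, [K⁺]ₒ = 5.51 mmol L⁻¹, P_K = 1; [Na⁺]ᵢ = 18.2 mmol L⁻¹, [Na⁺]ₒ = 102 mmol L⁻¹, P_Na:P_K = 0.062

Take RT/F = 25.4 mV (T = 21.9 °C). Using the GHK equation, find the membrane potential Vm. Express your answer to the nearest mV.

-62 mV

Vm = 25.4 · ln[(Σ P·[cation]ₒ + Σ P·[anion]ᵢ) / (Σ P·[cation]ᵢ + Σ P·[anion]ₒ)]
Numerator = 1×5.51 + 0.062×102 = 11.83
Denominator = 1×134 + 0.062×18.2 = 135.1
Vm = 25.4 · ln(0.087576) = 25.4 × (-2.4352) = -61.86 mV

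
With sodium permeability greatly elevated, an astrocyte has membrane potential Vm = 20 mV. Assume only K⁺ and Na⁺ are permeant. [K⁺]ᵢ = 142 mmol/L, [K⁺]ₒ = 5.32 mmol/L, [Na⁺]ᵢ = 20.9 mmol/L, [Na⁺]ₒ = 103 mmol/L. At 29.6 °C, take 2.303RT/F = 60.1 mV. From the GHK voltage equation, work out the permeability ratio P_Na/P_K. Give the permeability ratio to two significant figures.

5.2

Let α = P_Na/P_K. GHK: Vm = 60.1·log₁₀[(Kₒ + α·Naₒ)/(Kᵢ + α·Naᵢ)].
10^(Vm/60.1) = 10^(20.0/60.1) = 2.1517
So 2.1517·(Kᵢ + α·Naᵢ) = Kₒ + α·Naₒ → α = (2.1517·142.0 − 5.32) / (103.0 − 2.1517·20.9)
α = (305.5 − 5.32) / (103.0 − 44.97) = 300.2/58.03 = 5.174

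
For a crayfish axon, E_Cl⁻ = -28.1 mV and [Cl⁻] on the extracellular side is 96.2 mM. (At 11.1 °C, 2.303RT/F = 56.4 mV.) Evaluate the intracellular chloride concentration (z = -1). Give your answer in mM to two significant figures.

31 mM

Nernst: E = (56.4/-1) · log₁₀([out]/[in]), so log₁₀([out]/[in]) = -28.1 × -1 / 56.4 = 0.4982.
[out]/[in] = 10^(0.4982) = 3.149.
[in] = 96.2 / 3.149 = 30.55 mM.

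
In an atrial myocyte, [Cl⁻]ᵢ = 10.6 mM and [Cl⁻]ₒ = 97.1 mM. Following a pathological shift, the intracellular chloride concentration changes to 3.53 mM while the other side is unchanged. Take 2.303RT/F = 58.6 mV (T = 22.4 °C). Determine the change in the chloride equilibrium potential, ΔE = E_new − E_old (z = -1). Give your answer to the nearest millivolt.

-28 mV

E_old = (58.6/-1)·log₁₀(97.1/10.6) = -56.37 mV
E_new = (58.6/-1)·log₁₀(97.1/3.53) = -84.35 mV
ΔE = -84.35 − (-56.37) = -27.98 mV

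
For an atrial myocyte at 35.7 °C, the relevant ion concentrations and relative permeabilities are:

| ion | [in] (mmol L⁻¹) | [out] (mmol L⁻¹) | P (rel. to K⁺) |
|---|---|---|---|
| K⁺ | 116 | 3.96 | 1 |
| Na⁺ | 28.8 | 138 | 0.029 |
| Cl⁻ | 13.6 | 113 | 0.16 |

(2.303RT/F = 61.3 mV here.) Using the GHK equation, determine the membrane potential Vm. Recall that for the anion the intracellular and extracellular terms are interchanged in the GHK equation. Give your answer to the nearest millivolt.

-69 mV

Vm = 61.3 · log₁₀[(Σ P·[cation]ₒ + Σ P·[anion]ᵢ) / (Σ P·[cation]ᵢ + Σ P·[anion]ₒ)]
Numerator = 1×3.96 + 0.029×138 + 0.16×13.6 = 10.14
Denominator = 1×116 + 0.029×28.8 + 0.16×113 = 134.9
Vm = 61.3 · log₁₀(0.075143) = 61.3 × (-1.1241) = -68.91 mV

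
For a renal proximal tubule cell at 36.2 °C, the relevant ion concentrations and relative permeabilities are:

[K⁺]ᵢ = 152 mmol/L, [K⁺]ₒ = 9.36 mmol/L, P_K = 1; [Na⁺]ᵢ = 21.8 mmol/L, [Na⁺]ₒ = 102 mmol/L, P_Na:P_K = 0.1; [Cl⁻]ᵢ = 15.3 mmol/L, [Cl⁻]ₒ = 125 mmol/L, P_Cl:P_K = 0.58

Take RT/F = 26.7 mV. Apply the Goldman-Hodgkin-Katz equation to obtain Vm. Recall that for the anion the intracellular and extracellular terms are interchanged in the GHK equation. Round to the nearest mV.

Vm = 26.7 · ln[(Σ P·[cation]ₒ + Σ P·[anion]ᵢ) / (Σ P·[cation]ᵢ + Σ P·[anion]ₒ)]
Numerator = 1×9.36 + 0.1×102 + 0.58×15.3 = 28.43
Denominator = 1×152 + 0.1×21.8 + 0.58×125 = 226.7
Vm = 26.7 · ln(0.12544) = 26.7 × (-2.0760) = -55.43 mV

-55 mV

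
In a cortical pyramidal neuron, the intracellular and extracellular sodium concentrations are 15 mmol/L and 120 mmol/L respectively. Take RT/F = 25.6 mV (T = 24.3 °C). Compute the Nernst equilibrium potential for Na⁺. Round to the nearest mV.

53 mV

E = (25.6/z) · ln([Na⁺]_out/[Na⁺]_in) with z = +1.
= (25.6/1) · ln(120/15) = 25.60 · ln(8)
= 25.60 · (2.0794) = 53.23 mV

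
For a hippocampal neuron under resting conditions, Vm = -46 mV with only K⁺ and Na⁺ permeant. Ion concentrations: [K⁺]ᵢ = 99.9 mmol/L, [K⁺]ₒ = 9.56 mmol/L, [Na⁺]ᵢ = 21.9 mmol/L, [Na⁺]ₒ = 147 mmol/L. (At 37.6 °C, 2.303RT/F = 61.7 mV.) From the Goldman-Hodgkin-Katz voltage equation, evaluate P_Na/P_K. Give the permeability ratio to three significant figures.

0.0586

Let α = P_Na/P_K. GHK: Vm = 61.7·log₁₀[(Kₒ + α·Naₒ)/(Kᵢ + α·Naᵢ)].
10^(Vm/61.7) = 10^(-46.0/61.7) = 0.17966
So 0.17966·(Kᵢ + α·Naᵢ) = Kₒ + α·Naₒ → α = (0.17966·99.9 − 9.56) / (147.0 − 0.17966·21.9)
α = (17.95 − 9.56) / (147.0 − 3.935) = 8.388/143.1 = 0.05863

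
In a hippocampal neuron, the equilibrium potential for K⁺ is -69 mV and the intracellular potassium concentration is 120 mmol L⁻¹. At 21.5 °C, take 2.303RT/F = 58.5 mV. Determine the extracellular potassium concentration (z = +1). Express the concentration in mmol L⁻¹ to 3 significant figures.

7.94 mmol L⁻¹

Nernst: E = (58.5/1) · log₁₀([out]/[in]), so log₁₀([out]/[in]) = -69.0 × 1 / 58.5 = -1.1795.
[out]/[in] = 10^(-1.1795) = 0.06615.
[out] = 0.06615 × 120 = 7.938 mmol L⁻¹.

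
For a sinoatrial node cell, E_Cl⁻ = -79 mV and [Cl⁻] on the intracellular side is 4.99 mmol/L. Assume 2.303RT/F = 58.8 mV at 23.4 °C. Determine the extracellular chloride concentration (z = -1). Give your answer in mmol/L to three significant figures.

110 mmol/L

Nernst: E = (58.8/-1) · log₁₀([out]/[in]), so log₁₀([out]/[in]) = -79.0 × -1 / 58.8 = 1.3435.
[out]/[in] = 10^(1.3435) = 22.06.
[out] = 22.06 × 4.99 = 110.1 mmol/L.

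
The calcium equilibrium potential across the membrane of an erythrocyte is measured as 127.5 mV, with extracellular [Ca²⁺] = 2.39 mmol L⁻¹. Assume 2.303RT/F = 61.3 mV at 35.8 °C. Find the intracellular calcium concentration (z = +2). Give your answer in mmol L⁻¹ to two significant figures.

0.00017 mmol L⁻¹

Nernst: E = (61.3/2) · log₁₀([out]/[in]), so log₁₀([out]/[in]) = 127.5 × 2 / 61.3 = 4.1599.
[out]/[in] = 10^(4.1599) = 1.445e+04.
[in] = 2.39 / 1.445e+04 = 0.0001654 mmol L⁻¹.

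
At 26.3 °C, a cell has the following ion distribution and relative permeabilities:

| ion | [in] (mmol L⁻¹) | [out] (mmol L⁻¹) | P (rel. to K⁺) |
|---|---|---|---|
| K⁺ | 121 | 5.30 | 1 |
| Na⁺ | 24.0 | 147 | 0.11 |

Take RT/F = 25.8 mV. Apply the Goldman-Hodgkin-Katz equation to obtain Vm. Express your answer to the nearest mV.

-45 mV

Vm = 25.8 · ln[(Σ P·[cation]ₒ + Σ P·[anion]ᵢ) / (Σ P·[cation]ᵢ + Σ P·[anion]ₒ)]
Numerator = 1×5.30 + 0.11×147 = 21.47
Denominator = 1×121 + 0.11×24.0 = 123.6
Vm = 25.8 · ln(0.17365) = 25.8 × (-1.7507) = -45.17 mV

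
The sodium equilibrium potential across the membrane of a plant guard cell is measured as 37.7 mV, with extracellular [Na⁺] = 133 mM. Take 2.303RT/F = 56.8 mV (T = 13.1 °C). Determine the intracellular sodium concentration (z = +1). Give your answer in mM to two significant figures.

Nernst: E = (56.8/1) · log₁₀([out]/[in]), so log₁₀([out]/[in]) = 37.7 × 1 / 56.8 = 0.6637.
[out]/[in] = 10^(0.6637) = 4.61.
[in] = 133 / 4.61 = 28.85 mM.

29 mM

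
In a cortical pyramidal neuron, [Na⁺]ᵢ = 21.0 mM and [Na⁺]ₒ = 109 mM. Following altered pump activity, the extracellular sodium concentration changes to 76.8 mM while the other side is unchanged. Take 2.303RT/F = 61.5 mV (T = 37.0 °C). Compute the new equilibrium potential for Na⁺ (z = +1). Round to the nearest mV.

After the shift: [Na⁺]_out = 76.8, [Na⁺]_in = 21.0 mM.
E_new = (61.5/1)·log₁₀(76.8/21.0) = 61.50 · (0.5631) = 34.63 mV

35 mV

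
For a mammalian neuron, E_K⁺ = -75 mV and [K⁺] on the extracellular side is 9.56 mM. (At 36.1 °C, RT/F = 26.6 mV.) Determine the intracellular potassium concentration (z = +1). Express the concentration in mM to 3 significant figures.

Nernst: E = (26.6/1) · ln([out]/[in]), so ln([out]/[in]) = -75.0 × 1 / 26.6 = -2.8195.
[out]/[in] = e^(-2.8195) = 0.05963.
[in] = 9.56 / 0.05963 = 160.3 mM.

160 mM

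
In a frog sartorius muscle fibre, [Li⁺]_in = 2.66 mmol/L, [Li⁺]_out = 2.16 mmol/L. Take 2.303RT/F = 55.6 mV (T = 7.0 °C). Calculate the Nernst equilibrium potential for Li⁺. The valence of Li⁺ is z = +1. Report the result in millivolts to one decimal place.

E = (55.6/z) · log₁₀([Li⁺]_out/[Li⁺]_in) with z = +1.
= (55.6/1) · log₁₀(2.16/2.66) = 55.60 · log₁₀(0.812)
= 55.60 · (-0.0904) = -5.03 mV

-5.0 mV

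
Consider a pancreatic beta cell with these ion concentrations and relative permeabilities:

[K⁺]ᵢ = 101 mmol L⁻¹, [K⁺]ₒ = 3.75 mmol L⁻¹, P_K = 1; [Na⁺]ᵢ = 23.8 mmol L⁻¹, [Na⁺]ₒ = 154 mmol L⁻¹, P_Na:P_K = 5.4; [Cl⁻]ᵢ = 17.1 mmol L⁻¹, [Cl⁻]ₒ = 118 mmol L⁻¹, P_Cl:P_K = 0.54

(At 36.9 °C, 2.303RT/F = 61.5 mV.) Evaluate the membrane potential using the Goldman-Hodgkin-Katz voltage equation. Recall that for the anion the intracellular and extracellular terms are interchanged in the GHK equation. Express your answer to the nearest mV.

28 mV

Vm = 61.5 · log₁₀[(Σ P·[cation]ₒ + Σ P·[anion]ᵢ) / (Σ P·[cation]ᵢ + Σ P·[anion]ₒ)]
Numerator = 1×3.75 + 5.4×154 + 0.54×17.1 = 844.6
Denominator = 1×101 + 5.4×23.8 + 0.54×118 = 293.2
Vm = 61.5 · log₁₀(2.8802) = 61.5 × (0.4594) = 28.25 mV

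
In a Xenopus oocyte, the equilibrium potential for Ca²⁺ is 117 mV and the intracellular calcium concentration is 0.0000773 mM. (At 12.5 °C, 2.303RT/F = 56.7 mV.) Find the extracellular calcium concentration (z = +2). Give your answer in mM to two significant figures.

1.0 mM

Nernst: E = (56.7/2) · log₁₀([out]/[in]), so log₁₀([out]/[in]) = 117.0 × 2 / 56.7 = 4.1270.
[out]/[in] = 10^(4.1270) = 1.34e+04.
[out] = 1.34e+04 × 0.0000773 = 1.036 mM.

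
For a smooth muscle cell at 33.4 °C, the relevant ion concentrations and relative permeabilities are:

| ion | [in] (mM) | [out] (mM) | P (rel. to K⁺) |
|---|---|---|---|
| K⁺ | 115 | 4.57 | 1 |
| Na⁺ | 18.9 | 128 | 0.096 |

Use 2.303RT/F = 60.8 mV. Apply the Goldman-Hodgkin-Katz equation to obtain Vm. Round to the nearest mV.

-51 mV

Vm = 60.8 · log₁₀[(Σ P·[cation]ₒ + Σ P·[anion]ᵢ) / (Σ P·[cation]ᵢ + Σ P·[anion]ₒ)]
Numerator = 1×4.57 + 0.096×128 = 16.86
Denominator = 1×115 + 0.096×18.9 = 116.8
Vm = 60.8 · log₁₀(0.14431) = 60.8 × (-0.8407) = -51.11 mV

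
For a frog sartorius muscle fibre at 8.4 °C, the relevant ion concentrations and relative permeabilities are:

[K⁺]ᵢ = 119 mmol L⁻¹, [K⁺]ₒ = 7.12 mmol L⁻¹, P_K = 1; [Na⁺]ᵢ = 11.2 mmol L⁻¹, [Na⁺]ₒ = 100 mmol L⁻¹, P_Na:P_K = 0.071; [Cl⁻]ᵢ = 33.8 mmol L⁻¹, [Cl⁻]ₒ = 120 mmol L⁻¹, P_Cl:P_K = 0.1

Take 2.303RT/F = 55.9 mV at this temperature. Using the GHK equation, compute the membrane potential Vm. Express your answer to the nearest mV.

-49 mV

Vm = 55.9 · log₁₀[(Σ P·[cation]ₒ + Σ P·[anion]ᵢ) / (Σ P·[cation]ᵢ + Σ P·[anion]ₒ)]
Numerator = 1×7.12 + 0.071×100 + 0.1×33.8 = 17.6
Denominator = 1×119 + 0.071×11.2 + 0.1×120 = 131.8
Vm = 55.9 · log₁₀(0.13354) = 55.9 × (-0.8744) = -48.88 mV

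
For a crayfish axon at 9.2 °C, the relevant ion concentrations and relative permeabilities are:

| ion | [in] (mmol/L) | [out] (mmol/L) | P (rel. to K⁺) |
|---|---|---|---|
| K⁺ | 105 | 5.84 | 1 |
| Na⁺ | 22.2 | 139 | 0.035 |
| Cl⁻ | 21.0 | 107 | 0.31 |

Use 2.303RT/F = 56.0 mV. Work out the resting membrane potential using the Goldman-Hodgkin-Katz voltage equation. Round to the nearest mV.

-51 mV

Vm = 56.0 · log₁₀[(Σ P·[cation]ₒ + Σ P·[anion]ᵢ) / (Σ P·[cation]ᵢ + Σ P·[anion]ₒ)]
Numerator = 1×5.84 + 0.035×139 + 0.31×21.0 = 17.21
Denominator = 1×105 + 0.035×22.2 + 0.31×107 = 138.9
Vm = 56.0 · log₁₀(0.1239) = 56.0 × (-0.9069) = -50.79 mV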